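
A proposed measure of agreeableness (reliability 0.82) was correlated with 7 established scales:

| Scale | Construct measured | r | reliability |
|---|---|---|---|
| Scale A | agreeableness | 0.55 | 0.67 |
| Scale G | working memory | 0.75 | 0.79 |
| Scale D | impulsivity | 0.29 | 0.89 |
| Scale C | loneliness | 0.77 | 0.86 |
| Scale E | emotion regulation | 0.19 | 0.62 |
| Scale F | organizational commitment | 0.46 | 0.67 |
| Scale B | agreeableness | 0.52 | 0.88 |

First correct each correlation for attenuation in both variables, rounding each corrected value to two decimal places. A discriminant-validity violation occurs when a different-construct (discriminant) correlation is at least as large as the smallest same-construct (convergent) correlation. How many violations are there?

Disattenuated r (r / √(r_scale · r_new)):
  Scale A (conv): 0.55 / √(0.67·0.82) = 0.74
  Scale G (disc): 0.75 / √(0.79·0.82) = 0.93
  Scale D (disc): 0.29 / √(0.89·0.82) = 0.34
  Scale C (disc): 0.77 / √(0.86·0.82) = 0.92
  Scale E (disc): 0.19 / √(0.62·0.82) = 0.27
  Scale F (disc): 0.46 / √(0.67·0.82) = 0.62
  Scale B (conv): 0.52 / √(0.88·0.82) = 0.61
Smallest convergent = 0.61. Discriminant values: 0.93, 0.34, 0.92, 0.27, 0.62; count ≥ 0.61 → 3.

3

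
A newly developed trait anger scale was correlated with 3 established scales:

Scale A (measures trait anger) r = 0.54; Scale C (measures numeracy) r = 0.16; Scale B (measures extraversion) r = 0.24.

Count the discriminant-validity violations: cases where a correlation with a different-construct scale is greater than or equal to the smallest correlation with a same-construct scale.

0

Convergent (same construct = trait anger): Scale A.
Smallest convergent = 0.54. Discriminant values: 0.16, 0.24; count ≥ 0.54 → 0.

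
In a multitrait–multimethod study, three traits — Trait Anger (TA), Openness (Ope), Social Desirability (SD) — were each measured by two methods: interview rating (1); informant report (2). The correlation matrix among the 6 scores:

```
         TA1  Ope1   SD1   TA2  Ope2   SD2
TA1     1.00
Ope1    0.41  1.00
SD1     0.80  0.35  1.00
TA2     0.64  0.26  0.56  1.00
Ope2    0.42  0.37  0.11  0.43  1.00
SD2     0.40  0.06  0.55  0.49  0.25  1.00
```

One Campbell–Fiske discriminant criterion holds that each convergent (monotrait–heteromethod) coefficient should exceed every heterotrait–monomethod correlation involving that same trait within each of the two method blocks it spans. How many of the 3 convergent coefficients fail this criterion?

3

Checking each validity diagonal entry against its comparison values:
TA (methods 1·2): 0.64 vs {0.41, 0.43, 0.80, 0.49} → fail.
Ope (methods 1·2): 0.37 vs {0.41, 0.43, 0.35, 0.25} → fail.
SD (methods 1·2): 0.55 vs {0.80, 0.49, 0.35, 0.25} → fail.
3 of 3 fail.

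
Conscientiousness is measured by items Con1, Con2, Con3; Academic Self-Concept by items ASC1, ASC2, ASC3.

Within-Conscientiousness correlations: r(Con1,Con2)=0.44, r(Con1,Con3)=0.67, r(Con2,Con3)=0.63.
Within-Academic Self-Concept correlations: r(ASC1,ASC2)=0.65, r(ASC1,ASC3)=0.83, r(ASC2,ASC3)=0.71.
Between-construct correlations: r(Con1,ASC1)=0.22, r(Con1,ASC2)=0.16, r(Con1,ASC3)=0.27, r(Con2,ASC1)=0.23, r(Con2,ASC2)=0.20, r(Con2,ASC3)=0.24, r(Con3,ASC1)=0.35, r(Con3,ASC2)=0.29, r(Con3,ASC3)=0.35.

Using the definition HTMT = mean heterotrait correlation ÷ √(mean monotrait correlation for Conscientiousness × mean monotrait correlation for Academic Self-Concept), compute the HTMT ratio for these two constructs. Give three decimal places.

0.394

Mean between = 2.31/9 = 0.2567.
Mean within-Con = 1.74/3 = 0.5800; mean within-ASC = 2.19/3 = 0.7300.
Geometric mean = √(0.5800 × 0.7300) = 0.6507.
HTMT = 0.2567 / 0.6507 = 0.394.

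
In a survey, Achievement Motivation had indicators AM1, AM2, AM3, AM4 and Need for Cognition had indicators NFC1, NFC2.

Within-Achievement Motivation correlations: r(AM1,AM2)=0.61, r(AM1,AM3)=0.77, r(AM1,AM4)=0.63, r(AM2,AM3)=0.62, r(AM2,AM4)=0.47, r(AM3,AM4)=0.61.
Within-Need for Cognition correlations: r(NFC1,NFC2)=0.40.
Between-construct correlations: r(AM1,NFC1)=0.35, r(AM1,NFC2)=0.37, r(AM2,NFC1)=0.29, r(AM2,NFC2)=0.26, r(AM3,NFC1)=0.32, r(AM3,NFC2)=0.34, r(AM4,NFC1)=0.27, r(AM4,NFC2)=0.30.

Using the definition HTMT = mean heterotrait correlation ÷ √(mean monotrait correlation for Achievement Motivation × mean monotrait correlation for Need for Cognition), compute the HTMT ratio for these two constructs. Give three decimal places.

Mean heterotrait r = 2.50/8 = 0.3125.
Mean within-AM = 3.71/6 = 0.6183; mean within-NFC = 0.40/1 = 0.4000.
Geometric mean = √(0.6183 × 0.4000) = 0.4973.
HTMT = 0.3125 / 0.4973 = 0.628.

0.628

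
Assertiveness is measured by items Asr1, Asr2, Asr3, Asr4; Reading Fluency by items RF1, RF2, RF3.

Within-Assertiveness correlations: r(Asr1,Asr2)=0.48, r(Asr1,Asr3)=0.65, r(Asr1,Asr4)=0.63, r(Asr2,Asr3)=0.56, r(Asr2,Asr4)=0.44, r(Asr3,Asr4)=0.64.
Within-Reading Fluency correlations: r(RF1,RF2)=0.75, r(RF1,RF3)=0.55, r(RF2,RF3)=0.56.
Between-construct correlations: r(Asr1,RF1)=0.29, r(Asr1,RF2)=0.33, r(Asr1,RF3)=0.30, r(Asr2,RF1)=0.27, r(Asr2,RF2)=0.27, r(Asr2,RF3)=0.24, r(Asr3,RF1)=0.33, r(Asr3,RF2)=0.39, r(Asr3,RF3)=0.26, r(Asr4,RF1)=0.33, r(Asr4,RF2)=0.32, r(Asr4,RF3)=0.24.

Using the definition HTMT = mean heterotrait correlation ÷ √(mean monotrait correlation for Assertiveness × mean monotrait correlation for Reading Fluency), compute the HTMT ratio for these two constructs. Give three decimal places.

Between-construct mean = 3.57/12 = 0.2975.
Mean within-Asr = 3.40/6 = 0.5667; mean within-RF = 1.86/3 = 0.6200.
Geometric mean = √(0.5667 × 0.6200) = 0.5928.
HTMT = 0.2975 / 0.5928 = 0.502.

0.502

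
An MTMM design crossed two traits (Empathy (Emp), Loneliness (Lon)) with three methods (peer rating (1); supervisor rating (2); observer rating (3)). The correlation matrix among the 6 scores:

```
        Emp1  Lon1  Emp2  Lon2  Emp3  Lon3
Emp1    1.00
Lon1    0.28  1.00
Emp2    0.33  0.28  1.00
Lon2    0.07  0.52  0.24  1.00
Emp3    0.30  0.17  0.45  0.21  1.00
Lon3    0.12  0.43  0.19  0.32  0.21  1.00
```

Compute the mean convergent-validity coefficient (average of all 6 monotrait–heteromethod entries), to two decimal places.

0.39

Convergent values: 0.33, 0.30, 0.45, 0.52, 0.43, 0.32; mean = 2.35/6 = 0.39.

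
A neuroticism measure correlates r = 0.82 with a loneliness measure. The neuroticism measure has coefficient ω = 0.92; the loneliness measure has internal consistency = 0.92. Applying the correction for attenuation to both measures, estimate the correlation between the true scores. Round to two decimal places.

0.89

r_true = r_obs / √(r_xx · r_yy) = 0.82 / √(0.92 × 0.92) = 0.82 / √0.8464 = 0.82 / 0.9200 ≈ 0.89.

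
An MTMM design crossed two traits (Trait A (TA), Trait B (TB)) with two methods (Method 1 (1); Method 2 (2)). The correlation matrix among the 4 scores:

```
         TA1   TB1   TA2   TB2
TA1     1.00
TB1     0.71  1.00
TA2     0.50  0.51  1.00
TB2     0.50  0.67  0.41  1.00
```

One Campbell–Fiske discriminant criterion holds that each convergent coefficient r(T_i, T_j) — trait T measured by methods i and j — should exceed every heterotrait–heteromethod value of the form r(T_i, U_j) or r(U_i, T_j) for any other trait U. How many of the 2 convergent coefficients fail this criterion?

Checking each validity diagonal entry against its comparison values:
TA (methods 1·2): 0.50 vs {0.50, 0.51} → fail.
TB (methods 1·2): 0.67 vs {0.51, 0.50} → pass.
1 of 2 fail.

1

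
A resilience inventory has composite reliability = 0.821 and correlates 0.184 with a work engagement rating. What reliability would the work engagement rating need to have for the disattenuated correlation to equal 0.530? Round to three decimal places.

0.147

r_true = r_obs / √(r_xx · r_yy) ⇒ 0.530 = 0.184 / √(0.821 · r_yy).
√(0.821 · r_yy) = 0.184 / 0.530 = 0.3472; 0.821 · r_yy = 0.1205; r_yy = 0.1205 / 0.821 ≈ 0.147.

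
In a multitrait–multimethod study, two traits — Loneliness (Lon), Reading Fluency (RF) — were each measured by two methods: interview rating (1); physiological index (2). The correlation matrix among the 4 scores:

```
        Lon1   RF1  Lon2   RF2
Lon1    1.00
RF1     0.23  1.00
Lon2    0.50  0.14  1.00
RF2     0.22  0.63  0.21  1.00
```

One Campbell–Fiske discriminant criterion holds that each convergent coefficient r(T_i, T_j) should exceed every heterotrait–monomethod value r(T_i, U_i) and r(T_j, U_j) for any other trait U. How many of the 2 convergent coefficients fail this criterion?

Checking each validity diagonal entry against its comparison values:
Lon (methods 1·2): 0.50 vs {0.23, 0.21} → pass.
RF (methods 1·2): 0.63 vs {0.23, 0.21} → pass.
0 of 2 fail.

0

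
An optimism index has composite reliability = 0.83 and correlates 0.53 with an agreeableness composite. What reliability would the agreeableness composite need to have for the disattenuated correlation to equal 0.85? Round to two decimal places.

0.47

r_true = r_obs / √(r_xx · r_yy) ⇒ 0.85 = 0.53 / √(0.83 · r_yy).
√(0.83 · r_yy) = 0.53 / 0.85 = 0.6235; 0.83 · r_yy = 0.3888; r_yy = 0.3888 / 0.83 ≈ 0.47.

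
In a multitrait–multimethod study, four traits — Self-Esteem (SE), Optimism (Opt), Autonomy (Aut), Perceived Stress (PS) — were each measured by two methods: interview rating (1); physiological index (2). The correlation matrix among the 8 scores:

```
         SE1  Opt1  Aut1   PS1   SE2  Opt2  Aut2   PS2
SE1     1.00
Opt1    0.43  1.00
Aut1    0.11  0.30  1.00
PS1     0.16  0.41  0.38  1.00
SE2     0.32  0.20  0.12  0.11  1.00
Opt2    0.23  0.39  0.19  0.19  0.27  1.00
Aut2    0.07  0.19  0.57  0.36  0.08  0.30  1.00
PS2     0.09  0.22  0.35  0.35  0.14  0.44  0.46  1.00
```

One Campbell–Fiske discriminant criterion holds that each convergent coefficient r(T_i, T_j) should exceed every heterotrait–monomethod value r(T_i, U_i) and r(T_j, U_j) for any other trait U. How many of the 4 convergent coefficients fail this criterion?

3

Convergent coefficients and their comparison sets:
SE (methods 1·2): 0.32 vs {0.43, 0.27, 0.11, 0.08, 0.16, 0.14} → fail.
Opt (methods 1·2): 0.39 vs {0.43, 0.27, 0.30, 0.30, 0.41, 0.44} → fail.
Aut (methods 1·2): 0.57 vs {0.11, 0.08, 0.30, 0.30, 0.38, 0.46} → pass.
PS (methods 1·2): 0.35 vs {0.16, 0.14, 0.41, 0.44, 0.38, 0.46} → fail.
3 of 4 fail.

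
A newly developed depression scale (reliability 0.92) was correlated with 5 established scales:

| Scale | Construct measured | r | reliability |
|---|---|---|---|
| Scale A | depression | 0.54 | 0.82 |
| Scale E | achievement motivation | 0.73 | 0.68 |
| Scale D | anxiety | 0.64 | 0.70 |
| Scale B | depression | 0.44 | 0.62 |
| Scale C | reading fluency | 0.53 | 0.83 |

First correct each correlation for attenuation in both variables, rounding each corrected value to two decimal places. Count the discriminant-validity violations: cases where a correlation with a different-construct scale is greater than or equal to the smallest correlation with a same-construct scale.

Disattenuated r (r / √(r_scale · r_new)):
  Scale A (conv): 0.54 / √(0.82·0.92) = 0.62
  Scale E (disc): 0.73 / √(0.68·0.92) = 0.92
  Scale D (disc): 0.64 / √(0.70·0.92) = 0.80
  Scale B (conv): 0.44 / √(0.62·0.92) = 0.58
  Scale C (disc): 0.53 / √(0.83·0.92) = 0.61
Smallest convergent = 0.58. Discriminant values: 0.92, 0.80, 0.61; count ≥ 0.58 → 3.

3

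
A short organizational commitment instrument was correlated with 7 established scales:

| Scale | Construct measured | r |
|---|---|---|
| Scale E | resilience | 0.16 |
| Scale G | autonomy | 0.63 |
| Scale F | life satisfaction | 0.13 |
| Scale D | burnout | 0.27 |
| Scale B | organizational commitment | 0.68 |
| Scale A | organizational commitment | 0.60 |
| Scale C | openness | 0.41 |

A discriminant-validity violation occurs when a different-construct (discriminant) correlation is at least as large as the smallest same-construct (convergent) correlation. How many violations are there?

Convergent (same construct = organizational commitment): Scale B, Scale A.
Smallest convergent = 0.60. Discriminant values: 0.16, 0.63, 0.13, 0.27, 0.41; count ≥ 0.60 → 1.

1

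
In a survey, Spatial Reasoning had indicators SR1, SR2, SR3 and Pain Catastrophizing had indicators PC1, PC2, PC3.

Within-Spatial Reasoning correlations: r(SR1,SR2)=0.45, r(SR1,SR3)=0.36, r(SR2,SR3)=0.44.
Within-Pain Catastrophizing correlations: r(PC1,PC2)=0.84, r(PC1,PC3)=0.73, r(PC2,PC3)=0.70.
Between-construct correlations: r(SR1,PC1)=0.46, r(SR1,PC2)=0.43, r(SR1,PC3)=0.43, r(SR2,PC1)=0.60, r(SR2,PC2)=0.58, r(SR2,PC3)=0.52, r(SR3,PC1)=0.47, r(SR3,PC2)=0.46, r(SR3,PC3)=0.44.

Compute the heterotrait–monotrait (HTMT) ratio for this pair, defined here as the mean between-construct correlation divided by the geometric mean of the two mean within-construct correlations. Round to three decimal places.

0.869

Mean heterotrait r = 4.39/9 = 0.4878.
Mean within-SR = 1.25/3 = 0.4167; mean within-PC = 2.27/3 = 0.7567.
Geometric mean = √(0.4167 × 0.7567) = 0.5615.
HTMT = 0.4878 / 0.5615 = 0.869.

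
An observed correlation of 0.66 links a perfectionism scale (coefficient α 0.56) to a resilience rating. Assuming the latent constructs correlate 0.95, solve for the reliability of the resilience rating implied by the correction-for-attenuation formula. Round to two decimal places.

0.86

r_true = r_obs / √(r_xx · r_yy) ⇒ 0.95 = 0.66 / √(0.56 · r_yy).
√(0.56 · r_yy) = 0.66 / 0.95 = 0.6947; 0.56 · r_yy = 0.4826; r_yy = 0.4826 / 0.56 ≈ 0.86.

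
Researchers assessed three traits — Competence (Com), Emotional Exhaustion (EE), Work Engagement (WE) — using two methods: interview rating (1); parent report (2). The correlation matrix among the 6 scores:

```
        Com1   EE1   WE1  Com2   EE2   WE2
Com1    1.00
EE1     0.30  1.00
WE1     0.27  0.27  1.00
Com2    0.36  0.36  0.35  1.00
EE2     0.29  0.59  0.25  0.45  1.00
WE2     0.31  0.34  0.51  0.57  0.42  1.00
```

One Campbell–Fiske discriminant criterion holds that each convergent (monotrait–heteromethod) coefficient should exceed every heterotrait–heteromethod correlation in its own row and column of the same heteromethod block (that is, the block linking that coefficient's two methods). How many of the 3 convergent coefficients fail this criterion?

1

Checking each validity diagonal entry against its comparison values:
Com (methods 1·2): 0.36 vs {0.29, 0.36, 0.31, 0.35} → fail.
EE (methods 1·2): 0.59 vs {0.36, 0.29, 0.34, 0.25} → pass.
WE (methods 1·2): 0.51 vs {0.35, 0.31, 0.25, 0.34} → pass.
1 of 3 fail.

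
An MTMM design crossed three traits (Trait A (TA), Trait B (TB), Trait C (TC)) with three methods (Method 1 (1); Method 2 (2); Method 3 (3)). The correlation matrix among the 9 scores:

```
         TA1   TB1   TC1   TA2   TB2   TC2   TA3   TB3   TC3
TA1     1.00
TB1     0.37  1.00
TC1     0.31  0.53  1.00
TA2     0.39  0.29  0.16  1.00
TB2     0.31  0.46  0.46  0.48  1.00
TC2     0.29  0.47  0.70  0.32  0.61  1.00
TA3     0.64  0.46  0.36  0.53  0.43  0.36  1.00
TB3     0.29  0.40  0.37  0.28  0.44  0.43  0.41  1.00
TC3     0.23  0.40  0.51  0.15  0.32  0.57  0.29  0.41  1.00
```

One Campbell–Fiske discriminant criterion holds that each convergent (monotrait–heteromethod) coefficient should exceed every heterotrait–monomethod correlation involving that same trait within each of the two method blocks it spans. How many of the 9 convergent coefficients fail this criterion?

6

Checking each validity diagonal entry against its comparison values:
TA (methods 1·2): 0.39 vs {0.37, 0.48, 0.31, 0.32} → fail.
TA (methods 1·3): 0.64 vs {0.37, 0.41, 0.31, 0.29} → pass.
TA (methods 2·3): 0.53 vs {0.48, 0.41, 0.32, 0.29} → pass.
TB (methods 1·2): 0.46 vs {0.37, 0.48, 0.53, 0.61} → fail.
TB (methods 1·3): 0.40 vs {0.37, 0.41, 0.53, 0.41} → fail.
TB (methods 2·3): 0.44 vs {0.48, 0.41, 0.61, 0.41} → fail.
TC (methods 1·2): 0.70 vs {0.31, 0.32, 0.53, 0.61} → pass.
TC (methods 1·3): 0.51 vs {0.31, 0.29, 0.53, 0.41} → fail.
TC (methods 2·3): 0.57 vs {0.32, 0.29, 0.61, 0.41} → fail.
6 of 9 fail.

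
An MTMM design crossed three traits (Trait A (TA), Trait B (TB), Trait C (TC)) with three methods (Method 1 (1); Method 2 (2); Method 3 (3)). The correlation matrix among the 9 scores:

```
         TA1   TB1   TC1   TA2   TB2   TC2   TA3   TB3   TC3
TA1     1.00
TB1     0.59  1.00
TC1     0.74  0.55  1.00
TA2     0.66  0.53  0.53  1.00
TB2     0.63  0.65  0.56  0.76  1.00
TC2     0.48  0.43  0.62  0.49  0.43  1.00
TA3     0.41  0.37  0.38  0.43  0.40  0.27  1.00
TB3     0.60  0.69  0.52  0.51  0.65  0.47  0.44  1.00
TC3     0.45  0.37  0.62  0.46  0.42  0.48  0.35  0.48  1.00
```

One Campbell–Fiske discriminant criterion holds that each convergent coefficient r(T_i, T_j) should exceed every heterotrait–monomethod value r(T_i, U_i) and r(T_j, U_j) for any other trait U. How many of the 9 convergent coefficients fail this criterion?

Convergent coefficients and their comparison sets:
TA (methods 1·2): 0.66 vs {0.59, 0.76, 0.74, 0.49} → fail.
TA (methods 1·3): 0.41 vs {0.59, 0.44, 0.74, 0.35} → fail.
TA (methods 2·3): 0.43 vs {0.76, 0.44, 0.49, 0.35} → fail.
TB (methods 1·2): 0.65 vs {0.59, 0.76, 0.55, 0.43} → fail.
TB (methods 1·3): 0.69 vs {0.59, 0.44, 0.55, 0.48} → pass.
TB (methods 2·3): 0.65 vs {0.76, 0.44, 0.43, 0.48} → fail.
TC (methods 1·2): 0.62 vs {0.74, 0.49, 0.55, 0.43} → fail.
TC (methods 1·3): 0.62 vs {0.74, 0.35, 0.55, 0.48} → fail.
TC (methods 2·3): 0.48 vs {0.49, 0.35, 0.43, 0.48} → fail.
8 of 9 fail.

8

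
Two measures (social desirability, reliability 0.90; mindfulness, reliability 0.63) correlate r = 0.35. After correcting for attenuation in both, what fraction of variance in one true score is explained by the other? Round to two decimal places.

0.22

Disattenuated r = 0.35 / √(0.90 × 0.63) = 0.35 / 0.7530 = 0.4648.
Shared true-score variance = 0.4648² = 0.2160 ≈ 0.22.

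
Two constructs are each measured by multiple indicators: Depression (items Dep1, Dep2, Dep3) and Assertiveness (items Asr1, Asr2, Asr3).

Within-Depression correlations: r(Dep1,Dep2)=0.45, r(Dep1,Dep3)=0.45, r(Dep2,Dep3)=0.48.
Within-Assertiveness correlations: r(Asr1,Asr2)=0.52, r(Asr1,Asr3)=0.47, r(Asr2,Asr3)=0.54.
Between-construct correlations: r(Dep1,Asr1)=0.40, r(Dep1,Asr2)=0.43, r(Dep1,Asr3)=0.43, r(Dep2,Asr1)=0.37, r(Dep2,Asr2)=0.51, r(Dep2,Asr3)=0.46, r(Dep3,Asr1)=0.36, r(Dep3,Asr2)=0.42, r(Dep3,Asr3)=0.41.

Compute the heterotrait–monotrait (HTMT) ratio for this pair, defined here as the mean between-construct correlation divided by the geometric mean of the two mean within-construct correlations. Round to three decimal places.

Mean heterotrait r = 3.79/9 = 0.4211.
Mean within-Dep = 1.38/3 = 0.4600; mean within-Asr = 1.53/3 = 0.5100.
Geometric mean = √(0.4600 × 0.5100) = 0.4844.
HTMT = 0.4211 / 0.4844 = 0.869.

0.869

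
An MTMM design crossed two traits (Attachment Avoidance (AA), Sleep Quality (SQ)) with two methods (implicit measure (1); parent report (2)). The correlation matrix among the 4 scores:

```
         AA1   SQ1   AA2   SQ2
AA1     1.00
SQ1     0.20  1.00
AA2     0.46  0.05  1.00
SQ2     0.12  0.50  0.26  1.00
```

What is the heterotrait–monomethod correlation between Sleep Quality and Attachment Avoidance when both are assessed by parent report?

0.26

Different traits, same method: r(SQ2, AA2) = 0.26.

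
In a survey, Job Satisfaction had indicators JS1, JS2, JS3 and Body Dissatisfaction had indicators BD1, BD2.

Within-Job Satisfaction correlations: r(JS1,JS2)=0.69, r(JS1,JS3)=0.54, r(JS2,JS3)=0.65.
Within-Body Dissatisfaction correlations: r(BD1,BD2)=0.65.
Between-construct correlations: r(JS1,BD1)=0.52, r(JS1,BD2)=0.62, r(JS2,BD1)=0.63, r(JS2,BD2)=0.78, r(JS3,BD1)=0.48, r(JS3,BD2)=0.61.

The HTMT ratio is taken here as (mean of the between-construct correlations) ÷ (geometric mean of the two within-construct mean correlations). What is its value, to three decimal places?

Mean heterotrait r = 3.64/6 = 0.6067.
Mean within-JS = 1.88/3 = 0.6267; mean within-BD = 0.65/1 = 0.6500.
Geometric mean = √(0.6267 × 0.6500) = 0.6382.
HTMT = 0.6067 / 0.6382 = 0.951.

0.951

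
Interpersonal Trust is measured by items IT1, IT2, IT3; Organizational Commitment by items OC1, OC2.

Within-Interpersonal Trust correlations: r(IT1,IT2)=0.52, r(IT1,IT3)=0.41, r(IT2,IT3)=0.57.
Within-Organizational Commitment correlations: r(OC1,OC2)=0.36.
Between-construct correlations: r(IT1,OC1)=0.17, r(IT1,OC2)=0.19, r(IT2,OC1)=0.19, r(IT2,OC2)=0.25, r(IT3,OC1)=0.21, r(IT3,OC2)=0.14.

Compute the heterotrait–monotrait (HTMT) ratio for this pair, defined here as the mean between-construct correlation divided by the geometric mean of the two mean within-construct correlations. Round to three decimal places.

0.452

Between-construct mean = 1.15/6 = 0.1917.
Mean within-IT = 1.50/3 = 0.5000; mean within-OC = 0.36/1 = 0.3600.
Geometric mean = √(0.5000 × 0.3600) = 0.4243.
HTMT = 0.1917 / 0.4243 = 0.452.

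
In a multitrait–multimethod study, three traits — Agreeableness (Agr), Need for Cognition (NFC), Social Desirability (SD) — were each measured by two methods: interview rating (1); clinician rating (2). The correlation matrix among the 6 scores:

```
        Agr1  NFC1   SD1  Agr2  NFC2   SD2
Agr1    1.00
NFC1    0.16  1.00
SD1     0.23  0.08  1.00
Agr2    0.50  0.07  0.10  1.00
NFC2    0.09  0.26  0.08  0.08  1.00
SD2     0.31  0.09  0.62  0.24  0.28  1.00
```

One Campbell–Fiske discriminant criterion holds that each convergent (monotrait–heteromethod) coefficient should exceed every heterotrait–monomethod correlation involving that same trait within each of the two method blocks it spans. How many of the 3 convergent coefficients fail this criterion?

1

Each convergent coefficient versus the relevant comparison correlations:
Agr (methods 1·2): 0.50 vs {0.16, 0.08, 0.23, 0.24} → pass.
NFC (methods 1·2): 0.26 vs {0.16, 0.08, 0.08, 0.28} → fail.
SD (methods 1·2): 0.62 vs {0.23, 0.24, 0.08, 0.28} → pass.
1 of 3 fail.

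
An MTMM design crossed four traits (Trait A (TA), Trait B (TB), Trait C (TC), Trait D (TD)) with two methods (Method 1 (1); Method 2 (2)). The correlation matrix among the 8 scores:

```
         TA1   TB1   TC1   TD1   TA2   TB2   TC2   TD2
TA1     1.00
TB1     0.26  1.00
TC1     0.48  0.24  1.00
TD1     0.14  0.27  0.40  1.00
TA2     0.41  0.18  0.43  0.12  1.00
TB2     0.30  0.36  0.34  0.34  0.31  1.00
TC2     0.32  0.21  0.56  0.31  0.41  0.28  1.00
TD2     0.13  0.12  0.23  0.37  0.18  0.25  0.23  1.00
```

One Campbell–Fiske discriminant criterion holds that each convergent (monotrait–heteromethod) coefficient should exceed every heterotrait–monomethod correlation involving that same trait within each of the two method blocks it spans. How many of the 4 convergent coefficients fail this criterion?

2

Each convergent coefficient versus the relevant comparison correlations:
TA (methods 1·2): 0.41 vs {0.26, 0.31, 0.48, 0.41, 0.14, 0.18} → fail.
TB (methods 1·2): 0.36 vs {0.26, 0.31, 0.24, 0.28, 0.27, 0.25} → pass.
TC (methods 1·2): 0.56 vs {0.48, 0.41, 0.24, 0.28, 0.40, 0.23} → pass.
TD (methods 1·2): 0.37 vs {0.14, 0.18, 0.27, 0.25, 0.40, 0.23} → fail.
2 of 4 fail.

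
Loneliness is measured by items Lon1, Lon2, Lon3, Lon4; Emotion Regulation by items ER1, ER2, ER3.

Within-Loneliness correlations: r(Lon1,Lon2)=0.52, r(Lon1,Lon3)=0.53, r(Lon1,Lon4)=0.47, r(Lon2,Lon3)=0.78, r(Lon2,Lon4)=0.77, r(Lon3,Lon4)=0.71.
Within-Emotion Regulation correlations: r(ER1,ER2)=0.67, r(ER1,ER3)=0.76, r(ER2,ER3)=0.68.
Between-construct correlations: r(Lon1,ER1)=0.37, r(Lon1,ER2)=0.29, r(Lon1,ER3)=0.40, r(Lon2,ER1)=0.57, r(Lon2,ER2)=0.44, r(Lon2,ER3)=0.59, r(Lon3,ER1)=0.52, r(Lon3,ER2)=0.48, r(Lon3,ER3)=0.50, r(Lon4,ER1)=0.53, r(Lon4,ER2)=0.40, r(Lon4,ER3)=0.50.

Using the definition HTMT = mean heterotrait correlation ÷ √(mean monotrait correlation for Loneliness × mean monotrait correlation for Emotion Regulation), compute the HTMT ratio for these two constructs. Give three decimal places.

Mean heterotrait r = 5.59/12 = 0.4658.
Mean within-Lon = 3.78/6 = 0.6300; mean within-ER = 2.11/3 = 0.7033.
Geometric mean = √(0.6300 × 0.7033) = 0.6656.
HTMT = 0.4658 / 0.6656 = 0.700.

0.700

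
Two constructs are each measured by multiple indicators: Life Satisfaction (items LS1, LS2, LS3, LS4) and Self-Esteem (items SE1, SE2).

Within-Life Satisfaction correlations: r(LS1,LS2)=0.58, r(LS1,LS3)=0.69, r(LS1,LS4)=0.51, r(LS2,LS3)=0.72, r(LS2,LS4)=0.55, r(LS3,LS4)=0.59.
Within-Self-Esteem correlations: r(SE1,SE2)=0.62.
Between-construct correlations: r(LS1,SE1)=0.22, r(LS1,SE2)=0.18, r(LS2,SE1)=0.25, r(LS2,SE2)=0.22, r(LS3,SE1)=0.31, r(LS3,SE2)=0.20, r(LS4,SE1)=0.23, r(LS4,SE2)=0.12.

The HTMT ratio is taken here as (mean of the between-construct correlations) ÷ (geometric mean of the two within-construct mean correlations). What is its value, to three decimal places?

0.353

Mean between = 1.73/8 = 0.2163.
Mean within-LS = 3.64/6 = 0.6067; mean within-SE = 0.62/1 = 0.6200.
Geometric mean = √(0.6067 × 0.6200) = 0.6133.
HTMT = 0.2163 / 0.6133 = 0.353.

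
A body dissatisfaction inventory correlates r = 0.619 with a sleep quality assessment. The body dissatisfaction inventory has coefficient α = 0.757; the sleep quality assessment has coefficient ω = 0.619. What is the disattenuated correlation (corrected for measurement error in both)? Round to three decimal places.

r_true = r_obs / √(r_xx · r_yy) = 0.619 / √(0.757 × 0.619) = 0.619 / √0.468583 = 0.619 / 0.6845 ≈ 0.904.

0.904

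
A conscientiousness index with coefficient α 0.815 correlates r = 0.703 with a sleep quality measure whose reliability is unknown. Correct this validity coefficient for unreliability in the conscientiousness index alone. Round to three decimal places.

Single correction: r_c = r_obs / √r_xx = 0.703 / √0.815 = 0.703 / 0.9028 ≈ 0.779.

0.779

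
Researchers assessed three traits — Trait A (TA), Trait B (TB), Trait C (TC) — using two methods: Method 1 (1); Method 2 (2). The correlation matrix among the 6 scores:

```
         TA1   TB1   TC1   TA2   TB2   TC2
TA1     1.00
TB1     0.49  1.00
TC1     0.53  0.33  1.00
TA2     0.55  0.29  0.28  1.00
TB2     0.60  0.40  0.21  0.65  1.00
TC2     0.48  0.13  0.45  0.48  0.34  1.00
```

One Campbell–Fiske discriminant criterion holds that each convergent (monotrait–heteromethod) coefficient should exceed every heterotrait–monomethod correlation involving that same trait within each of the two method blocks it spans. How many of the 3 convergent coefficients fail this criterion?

3

Convergent coefficients and their comparison sets:
TA (methods 1·2): 0.55 vs {0.49, 0.65, 0.53, 0.48} → fail.
TB (methods 1·2): 0.40 vs {0.49, 0.65, 0.33, 0.34} → fail.
TC (methods 1·2): 0.45 vs {0.53, 0.48, 0.33, 0.34} → fail.
3 of 3 fail.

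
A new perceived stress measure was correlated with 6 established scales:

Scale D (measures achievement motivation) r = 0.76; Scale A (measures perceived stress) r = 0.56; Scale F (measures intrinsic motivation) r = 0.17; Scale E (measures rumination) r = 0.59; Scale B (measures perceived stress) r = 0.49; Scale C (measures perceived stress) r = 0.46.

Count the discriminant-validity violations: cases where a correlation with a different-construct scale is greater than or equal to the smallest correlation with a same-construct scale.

2

Convergent (same construct = perceived stress): Scale A, Scale B, Scale C.
Smallest convergent = 0.46. Discriminant values: 0.76, 0.17, 0.59; count ≥ 0.46 → 2.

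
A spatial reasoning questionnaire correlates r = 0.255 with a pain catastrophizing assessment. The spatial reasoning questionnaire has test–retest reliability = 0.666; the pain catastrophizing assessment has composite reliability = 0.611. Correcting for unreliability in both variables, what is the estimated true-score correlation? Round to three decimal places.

r_true = r_obs / √(r_xx · r_yy) = 0.255 / √(0.666 × 0.611) = 0.255 / √0.406926 = 0.255 / 0.6379 ≈ 0.400.

0.400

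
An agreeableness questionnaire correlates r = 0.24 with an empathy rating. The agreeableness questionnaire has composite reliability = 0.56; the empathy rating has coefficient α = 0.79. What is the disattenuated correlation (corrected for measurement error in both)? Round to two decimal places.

r_true = r_obs / √(r_xx · r_yy) = 0.24 / √(0.56 × 0.79) = 0.24 / √0.4424 = 0.24 / 0.6651 ≈ 0.36.

0.36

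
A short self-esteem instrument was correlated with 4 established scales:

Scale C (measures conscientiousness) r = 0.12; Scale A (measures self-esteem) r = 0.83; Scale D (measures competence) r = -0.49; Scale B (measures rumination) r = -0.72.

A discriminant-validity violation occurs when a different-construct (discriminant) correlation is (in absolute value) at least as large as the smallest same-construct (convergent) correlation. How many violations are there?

0

Convergent (same construct = self-esteem): Scale A.
Smallest convergent = 0.83. Discriminant |r|: 0.12, 0.49, 0.72; count ≥ 0.83 → 0.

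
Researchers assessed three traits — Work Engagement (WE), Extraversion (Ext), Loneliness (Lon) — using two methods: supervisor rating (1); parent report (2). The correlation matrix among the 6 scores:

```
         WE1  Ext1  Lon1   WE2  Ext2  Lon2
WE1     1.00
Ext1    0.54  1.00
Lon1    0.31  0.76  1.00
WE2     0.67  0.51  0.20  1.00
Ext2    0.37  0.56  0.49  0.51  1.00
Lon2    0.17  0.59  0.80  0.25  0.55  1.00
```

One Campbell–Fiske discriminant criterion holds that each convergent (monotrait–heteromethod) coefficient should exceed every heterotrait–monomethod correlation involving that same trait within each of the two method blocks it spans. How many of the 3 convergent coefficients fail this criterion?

Convergent coefficients and their comparison sets:
WE (methods 1·2): 0.67 vs {0.54, 0.51, 0.31, 0.25} → pass.
Ext (methods 1·2): 0.56 vs {0.54, 0.51, 0.76, 0.55} → fail.
Lon (methods 1·2): 0.80 vs {0.31, 0.25, 0.76, 0.55} → pass.
1 of 3 fail.

1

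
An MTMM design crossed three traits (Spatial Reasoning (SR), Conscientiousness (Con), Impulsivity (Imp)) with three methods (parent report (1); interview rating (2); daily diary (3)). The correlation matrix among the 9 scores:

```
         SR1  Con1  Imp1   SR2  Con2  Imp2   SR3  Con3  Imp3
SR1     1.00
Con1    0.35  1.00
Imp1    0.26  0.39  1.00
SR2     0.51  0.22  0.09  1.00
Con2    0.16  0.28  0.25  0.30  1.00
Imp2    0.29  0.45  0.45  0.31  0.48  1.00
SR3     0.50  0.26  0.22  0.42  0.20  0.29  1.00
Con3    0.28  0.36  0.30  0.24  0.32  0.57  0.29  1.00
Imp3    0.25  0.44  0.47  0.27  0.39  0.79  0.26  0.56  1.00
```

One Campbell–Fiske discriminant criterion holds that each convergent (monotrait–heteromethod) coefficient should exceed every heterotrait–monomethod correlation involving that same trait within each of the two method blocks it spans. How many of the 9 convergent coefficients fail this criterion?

Convergent coefficients and their comparison sets:
SR (methods 1·2): 0.51 vs {0.35, 0.30, 0.26, 0.31} → pass.
SR (methods 1·3): 0.50 vs {0.35, 0.29, 0.26, 0.26} → pass.
SR (methods 2·3): 0.42 vs {0.30, 0.29, 0.31, 0.26} → pass.
Con (methods 1·2): 0.28 vs {0.35, 0.30, 0.39, 0.48} → fail.
Con (methods 1·3): 0.36 vs {0.35, 0.29, 0.39, 0.56} → fail.
Con (methods 2·3): 0.32 vs {0.30, 0.29, 0.48, 0.56} → fail.
Imp (methods 1·2): 0.45 vs {0.26, 0.31, 0.39, 0.48} → fail.
Imp (methods 1·3): 0.47 vs {0.26, 0.26, 0.39, 0.56} → fail.
Imp (methods 2·3): 0.79 vs {0.31, 0.26, 0.48, 0.56} → pass.
5 of 9 fail.

5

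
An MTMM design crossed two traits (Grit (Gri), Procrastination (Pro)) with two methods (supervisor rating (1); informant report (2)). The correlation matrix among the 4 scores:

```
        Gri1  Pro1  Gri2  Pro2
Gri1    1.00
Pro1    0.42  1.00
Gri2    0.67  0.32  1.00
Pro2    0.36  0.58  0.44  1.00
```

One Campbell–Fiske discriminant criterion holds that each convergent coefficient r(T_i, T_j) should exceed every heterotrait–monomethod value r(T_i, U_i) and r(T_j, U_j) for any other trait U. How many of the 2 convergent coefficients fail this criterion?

0

Checking each validity diagonal entry against its comparison values:
Gri (methods 1·2): 0.67 vs {0.42, 0.44} → pass.
Pro (methods 1·2): 0.58 vs {0.42, 0.44} → pass.
0 of 2 fail.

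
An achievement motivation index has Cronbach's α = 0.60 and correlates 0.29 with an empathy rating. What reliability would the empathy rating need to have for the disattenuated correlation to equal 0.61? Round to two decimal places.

r_true = r_obs / √(r_xx · r_yy) ⇒ 0.61 = 0.29 / √(0.60 · r_yy).
√(0.60 · r_yy) = 0.29 / 0.61 = 0.4754; 0.60 · r_yy = 0.2260; r_yy = 0.2260 / 0.60 ≈ 0.38.

0.38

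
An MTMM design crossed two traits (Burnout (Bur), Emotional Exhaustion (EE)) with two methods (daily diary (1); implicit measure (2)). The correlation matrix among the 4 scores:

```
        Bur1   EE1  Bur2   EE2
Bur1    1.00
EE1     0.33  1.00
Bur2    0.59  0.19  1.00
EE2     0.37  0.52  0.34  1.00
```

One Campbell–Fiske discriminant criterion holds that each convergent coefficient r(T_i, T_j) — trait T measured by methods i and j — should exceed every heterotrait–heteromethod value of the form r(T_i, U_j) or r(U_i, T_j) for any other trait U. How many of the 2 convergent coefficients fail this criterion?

Convergent coefficients and their comparison sets:
Bur (methods 1·2): 0.59 vs {0.37, 0.19} → pass.
EE (methods 1·2): 0.52 vs {0.19, 0.37} → pass.
0 of 2 fail.

0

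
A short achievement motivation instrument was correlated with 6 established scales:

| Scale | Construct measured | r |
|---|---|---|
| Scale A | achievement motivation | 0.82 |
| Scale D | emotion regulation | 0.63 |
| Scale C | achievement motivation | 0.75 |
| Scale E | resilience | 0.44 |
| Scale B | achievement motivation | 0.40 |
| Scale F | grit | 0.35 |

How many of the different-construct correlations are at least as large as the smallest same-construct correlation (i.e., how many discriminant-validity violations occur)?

Convergent (same construct = achievement motivation): Scale A, Scale C, Scale B.
Smallest convergent = 0.40. Discriminant values: 0.63, 0.44, 0.35; count ≥ 0.40 → 2.

2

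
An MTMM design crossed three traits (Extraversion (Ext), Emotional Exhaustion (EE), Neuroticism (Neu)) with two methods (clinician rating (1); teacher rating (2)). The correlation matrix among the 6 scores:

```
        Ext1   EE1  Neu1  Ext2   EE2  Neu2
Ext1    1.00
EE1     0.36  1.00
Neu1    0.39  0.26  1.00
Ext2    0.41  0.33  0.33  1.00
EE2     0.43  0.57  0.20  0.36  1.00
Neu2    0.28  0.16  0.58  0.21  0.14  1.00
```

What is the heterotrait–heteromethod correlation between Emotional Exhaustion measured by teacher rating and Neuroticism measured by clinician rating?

0.20

Different traits and methods: r(EE2, Neu1) = 0.20.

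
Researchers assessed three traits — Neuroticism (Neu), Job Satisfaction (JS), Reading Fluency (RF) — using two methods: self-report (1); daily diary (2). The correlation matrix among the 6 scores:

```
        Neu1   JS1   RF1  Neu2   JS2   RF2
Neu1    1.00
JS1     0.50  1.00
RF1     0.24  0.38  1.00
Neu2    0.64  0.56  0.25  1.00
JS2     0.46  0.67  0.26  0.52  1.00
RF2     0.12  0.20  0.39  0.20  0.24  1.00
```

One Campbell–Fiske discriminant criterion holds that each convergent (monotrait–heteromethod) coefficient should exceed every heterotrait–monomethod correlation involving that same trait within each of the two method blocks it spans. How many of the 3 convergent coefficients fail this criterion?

0

Convergent coefficients and their comparison sets:
Neu (methods 1·2): 0.64 vs {0.50, 0.52, 0.24, 0.20} → pass.
JS (methods 1·2): 0.67 vs {0.50, 0.52, 0.38, 0.24} → pass.
RF (methods 1·2): 0.39 vs {0.24, 0.20, 0.38, 0.24} → pass.
0 of 3 fail.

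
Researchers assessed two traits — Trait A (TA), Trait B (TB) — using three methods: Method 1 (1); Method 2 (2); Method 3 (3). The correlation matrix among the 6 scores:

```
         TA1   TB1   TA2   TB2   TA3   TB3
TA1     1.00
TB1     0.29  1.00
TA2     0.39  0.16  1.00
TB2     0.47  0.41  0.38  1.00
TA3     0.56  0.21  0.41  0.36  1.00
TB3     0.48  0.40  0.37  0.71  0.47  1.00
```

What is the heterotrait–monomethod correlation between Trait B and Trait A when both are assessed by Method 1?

Different traits, same method: r(TB1, TA1) = 0.29.

0.29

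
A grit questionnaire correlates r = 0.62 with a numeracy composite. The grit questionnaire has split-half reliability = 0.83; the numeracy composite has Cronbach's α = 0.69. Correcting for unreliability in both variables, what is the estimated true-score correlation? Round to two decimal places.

0.82

r_true = r_obs / √(r_xx · r_yy) = 0.62 / √(0.83 × 0.69) = 0.62 / √0.5727 = 0.62 / 0.7568 ≈ 0.82.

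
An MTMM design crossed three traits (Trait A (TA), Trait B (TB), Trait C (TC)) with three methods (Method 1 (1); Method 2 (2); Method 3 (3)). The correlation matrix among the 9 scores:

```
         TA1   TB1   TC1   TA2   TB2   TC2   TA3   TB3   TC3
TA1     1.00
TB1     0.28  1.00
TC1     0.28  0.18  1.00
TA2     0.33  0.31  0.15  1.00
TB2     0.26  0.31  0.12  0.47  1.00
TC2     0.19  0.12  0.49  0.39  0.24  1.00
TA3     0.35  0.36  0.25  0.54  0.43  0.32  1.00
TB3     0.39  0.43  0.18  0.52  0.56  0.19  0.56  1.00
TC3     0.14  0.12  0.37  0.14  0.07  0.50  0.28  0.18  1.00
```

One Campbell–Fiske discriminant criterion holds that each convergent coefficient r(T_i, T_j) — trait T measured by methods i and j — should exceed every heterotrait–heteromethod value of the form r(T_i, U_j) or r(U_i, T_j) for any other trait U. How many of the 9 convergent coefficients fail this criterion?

2

Each convergent coefficient versus the relevant comparison correlations:
TA (methods 1·2): 0.33 vs {0.26, 0.31, 0.19, 0.15} → pass.
TA (methods 1·3): 0.35 vs {0.39, 0.36, 0.14, 0.25} → fail.
TA (methods 2·3): 0.54 vs {0.52, 0.43, 0.14, 0.32} → pass.
TB (methods 1·2): 0.31 vs {0.31, 0.26, 0.12, 0.12} → fail.
TB (methods 1·3): 0.43 vs {0.36, 0.39, 0.12, 0.18} → pass.
TB (methods 2·3): 0.56 vs {0.43, 0.52, 0.07, 0.19} → pass.
TC (methods 1·2): 0.49 vs {0.15, 0.19, 0.12, 0.12} → pass.
TC (methods 1·3): 0.37 vs {0.25, 0.14, 0.18, 0.12} → pass.
TC (methods 2·3): 0.50 vs {0.32, 0.14, 0.19, 0.07} → pass.
2 of 9 fail.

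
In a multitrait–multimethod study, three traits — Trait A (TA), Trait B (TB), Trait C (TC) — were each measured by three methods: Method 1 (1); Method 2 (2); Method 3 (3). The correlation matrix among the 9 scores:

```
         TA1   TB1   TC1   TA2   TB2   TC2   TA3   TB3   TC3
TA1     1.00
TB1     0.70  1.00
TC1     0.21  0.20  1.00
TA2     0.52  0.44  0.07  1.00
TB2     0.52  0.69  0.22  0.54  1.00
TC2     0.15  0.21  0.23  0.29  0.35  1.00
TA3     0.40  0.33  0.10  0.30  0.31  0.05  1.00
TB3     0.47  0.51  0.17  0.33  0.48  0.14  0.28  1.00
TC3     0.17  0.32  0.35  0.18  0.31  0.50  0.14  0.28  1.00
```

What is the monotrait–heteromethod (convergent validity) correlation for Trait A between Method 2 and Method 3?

0.30

Same trait (TA), different methods: r(TA2, TA3) = 0.30.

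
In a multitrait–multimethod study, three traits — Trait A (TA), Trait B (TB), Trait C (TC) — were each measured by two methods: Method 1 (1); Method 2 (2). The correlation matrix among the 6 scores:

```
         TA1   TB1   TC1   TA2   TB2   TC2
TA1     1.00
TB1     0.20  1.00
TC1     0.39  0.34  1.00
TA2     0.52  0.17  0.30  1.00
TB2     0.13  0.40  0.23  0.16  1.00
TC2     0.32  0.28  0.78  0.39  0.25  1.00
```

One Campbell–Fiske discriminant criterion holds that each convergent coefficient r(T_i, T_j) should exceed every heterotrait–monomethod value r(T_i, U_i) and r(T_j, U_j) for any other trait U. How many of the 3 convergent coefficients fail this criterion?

Convergent coefficients and their comparison sets:
TA (methods 1·2): 0.52 vs {0.20, 0.16, 0.39, 0.39} → pass.
TB (methods 1·2): 0.40 vs {0.20, 0.16, 0.34, 0.25} → pass.
TC (methods 1·2): 0.78 vs {0.39, 0.39, 0.34, 0.25} → pass.
0 of 3 fail.

0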